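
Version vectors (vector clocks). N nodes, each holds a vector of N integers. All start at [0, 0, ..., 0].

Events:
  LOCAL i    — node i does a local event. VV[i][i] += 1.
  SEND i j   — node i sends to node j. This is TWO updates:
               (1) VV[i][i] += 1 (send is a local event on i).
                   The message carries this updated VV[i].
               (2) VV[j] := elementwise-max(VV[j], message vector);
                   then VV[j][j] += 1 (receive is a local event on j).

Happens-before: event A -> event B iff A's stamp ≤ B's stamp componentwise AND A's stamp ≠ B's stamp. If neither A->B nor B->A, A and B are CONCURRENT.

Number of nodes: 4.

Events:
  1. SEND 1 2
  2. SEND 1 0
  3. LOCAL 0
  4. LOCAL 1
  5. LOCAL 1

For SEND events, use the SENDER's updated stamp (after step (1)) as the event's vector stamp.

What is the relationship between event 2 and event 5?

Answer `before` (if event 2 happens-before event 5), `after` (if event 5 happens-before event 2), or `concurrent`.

Initial: VV[0]=[0, 0, 0, 0]
Initial: VV[1]=[0, 0, 0, 0]
Initial: VV[2]=[0, 0, 0, 0]
Initial: VV[3]=[0, 0, 0, 0]
Event 1: SEND 1->2: VV[1][1]++ -> VV[1]=[0, 1, 0, 0], msg_vec=[0, 1, 0, 0]; VV[2]=max(VV[2],msg_vec) then VV[2][2]++ -> VV[2]=[0, 1, 1, 0]
Event 2: SEND 1->0: VV[1][1]++ -> VV[1]=[0, 2, 0, 0], msg_vec=[0, 2, 0, 0]; VV[0]=max(VV[0],msg_vec) then VV[0][0]++ -> VV[0]=[1, 2, 0, 0]
Event 3: LOCAL 0: VV[0][0]++ -> VV[0]=[2, 2, 0, 0]
Event 4: LOCAL 1: VV[1][1]++ -> VV[1]=[0, 3, 0, 0]
Event 5: LOCAL 1: VV[1][1]++ -> VV[1]=[0, 4, 0, 0]
Event 2 stamp: [0, 2, 0, 0]
Event 5 stamp: [0, 4, 0, 0]
[0, 2, 0, 0] <= [0, 4, 0, 0]? True
[0, 4, 0, 0] <= [0, 2, 0, 0]? False
Relation: before

Answer: before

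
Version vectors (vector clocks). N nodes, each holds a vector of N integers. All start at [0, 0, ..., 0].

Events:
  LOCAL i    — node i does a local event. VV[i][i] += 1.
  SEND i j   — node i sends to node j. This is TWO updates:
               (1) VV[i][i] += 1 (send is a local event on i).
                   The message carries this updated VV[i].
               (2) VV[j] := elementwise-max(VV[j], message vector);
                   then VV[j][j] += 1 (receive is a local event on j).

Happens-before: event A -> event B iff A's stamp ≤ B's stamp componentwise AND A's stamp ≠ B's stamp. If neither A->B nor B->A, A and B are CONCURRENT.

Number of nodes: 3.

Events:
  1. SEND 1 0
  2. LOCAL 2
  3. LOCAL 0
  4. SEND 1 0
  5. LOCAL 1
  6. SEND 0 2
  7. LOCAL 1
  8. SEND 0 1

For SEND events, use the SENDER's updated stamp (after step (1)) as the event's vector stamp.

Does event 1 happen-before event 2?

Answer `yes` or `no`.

Initial: VV[0]=[0, 0, 0]
Initial: VV[1]=[0, 0, 0]
Initial: VV[2]=[0, 0, 0]
Event 1: SEND 1->0: VV[1][1]++ -> VV[1]=[0, 1, 0], msg_vec=[0, 1, 0]; VV[0]=max(VV[0],msg_vec) then VV[0][0]++ -> VV[0]=[1, 1, 0]
Event 2: LOCAL 2: VV[2][2]++ -> VV[2]=[0, 0, 1]
Event 3: LOCAL 0: VV[0][0]++ -> VV[0]=[2, 1, 0]
Event 4: SEND 1->0: VV[1][1]++ -> VV[1]=[0, 2, 0], msg_vec=[0, 2, 0]; VV[0]=max(VV[0],msg_vec) then VV[0][0]++ -> VV[0]=[3, 2, 0]
Event 5: LOCAL 1: VV[1][1]++ -> VV[1]=[0, 3, 0]
Event 6: SEND 0->2: VV[0][0]++ -> VV[0]=[4, 2, 0], msg_vec=[4, 2, 0]; VV[2]=max(VV[2],msg_vec) then VV[2][2]++ -> VV[2]=[4, 2, 2]
Event 7: LOCAL 1: VV[1][1]++ -> VV[1]=[0, 4, 0]
Event 8: SEND 0->1: VV[0][0]++ -> VV[0]=[5, 2, 0], msg_vec=[5, 2, 0]; VV[1]=max(VV[1],msg_vec) then VV[1][1]++ -> VV[1]=[5, 5, 0]
Event 1 stamp: [0, 1, 0]
Event 2 stamp: [0, 0, 1]
[0, 1, 0] <= [0, 0, 1]? False. Equal? False. Happens-before: False

Answer: no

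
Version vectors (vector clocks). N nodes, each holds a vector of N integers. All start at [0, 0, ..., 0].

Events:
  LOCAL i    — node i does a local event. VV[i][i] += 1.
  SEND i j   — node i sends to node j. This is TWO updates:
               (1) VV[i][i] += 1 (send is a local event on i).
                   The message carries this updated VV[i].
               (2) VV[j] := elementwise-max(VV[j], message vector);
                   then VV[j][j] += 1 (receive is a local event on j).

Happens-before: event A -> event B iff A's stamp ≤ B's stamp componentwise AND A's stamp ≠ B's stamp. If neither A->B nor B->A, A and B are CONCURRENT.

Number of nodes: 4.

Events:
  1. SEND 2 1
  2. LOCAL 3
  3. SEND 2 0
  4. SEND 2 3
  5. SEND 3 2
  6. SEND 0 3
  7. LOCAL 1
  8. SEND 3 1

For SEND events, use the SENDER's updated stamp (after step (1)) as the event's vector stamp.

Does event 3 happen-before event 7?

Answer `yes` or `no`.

Answer: no

Derivation:
Initial: VV[0]=[0, 0, 0, 0]
Initial: VV[1]=[0, 0, 0, 0]
Initial: VV[2]=[0, 0, 0, 0]
Initial: VV[3]=[0, 0, 0, 0]
Event 1: SEND 2->1: VV[2][2]++ -> VV[2]=[0, 0, 1, 0], msg_vec=[0, 0, 1, 0]; VV[1]=max(VV[1],msg_vec) then VV[1][1]++ -> VV[1]=[0, 1, 1, 0]
Event 2: LOCAL 3: VV[3][3]++ -> VV[3]=[0, 0, 0, 1]
Event 3: SEND 2->0: VV[2][2]++ -> VV[2]=[0, 0, 2, 0], msg_vec=[0, 0, 2, 0]; VV[0]=max(VV[0],msg_vec) then VV[0][0]++ -> VV[0]=[1, 0, 2, 0]
Event 4: SEND 2->3: VV[2][2]++ -> VV[2]=[0, 0, 3, 0], msg_vec=[0, 0, 3, 0]; VV[3]=max(VV[3],msg_vec) then VV[3][3]++ -> VV[3]=[0, 0, 3, 2]
Event 5: SEND 3->2: VV[3][3]++ -> VV[3]=[0, 0, 3, 3], msg_vec=[0, 0, 3, 3]; VV[2]=max(VV[2],msg_vec) then VV[2][2]++ -> VV[2]=[0, 0, 4, 3]
Event 6: SEND 0->3: VV[0][0]++ -> VV[0]=[2, 0, 2, 0], msg_vec=[2, 0, 2, 0]; VV[3]=max(VV[3],msg_vec) then VV[3][3]++ -> VV[3]=[2, 0, 3, 4]
Event 7: LOCAL 1: VV[1][1]++ -> VV[1]=[0, 2, 1, 0]
Event 8: SEND 3->1: VV[3][3]++ -> VV[3]=[2, 0, 3, 5], msg_vec=[2, 0, 3, 5]; VV[1]=max(VV[1],msg_vec) then VV[1][1]++ -> VV[1]=[2, 3, 3, 5]
Event 3 stamp: [0, 0, 2, 0]
Event 7 stamp: [0, 2, 1, 0]
[0, 0, 2, 0] <= [0, 2, 1, 0]? False. Equal? False. Happens-before: False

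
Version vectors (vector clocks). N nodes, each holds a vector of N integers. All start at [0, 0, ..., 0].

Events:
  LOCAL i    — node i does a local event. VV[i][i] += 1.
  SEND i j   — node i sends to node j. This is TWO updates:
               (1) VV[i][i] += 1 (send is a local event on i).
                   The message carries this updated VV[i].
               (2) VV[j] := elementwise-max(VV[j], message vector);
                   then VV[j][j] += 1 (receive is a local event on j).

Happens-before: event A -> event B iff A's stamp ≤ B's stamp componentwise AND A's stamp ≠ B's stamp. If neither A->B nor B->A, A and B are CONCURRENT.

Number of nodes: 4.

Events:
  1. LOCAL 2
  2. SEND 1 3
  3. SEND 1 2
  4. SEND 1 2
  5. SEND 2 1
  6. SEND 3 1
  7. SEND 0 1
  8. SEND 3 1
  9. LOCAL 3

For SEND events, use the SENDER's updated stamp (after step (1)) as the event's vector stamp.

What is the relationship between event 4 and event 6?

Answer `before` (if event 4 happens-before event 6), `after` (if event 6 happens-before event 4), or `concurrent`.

Answer: concurrent

Derivation:
Initial: VV[0]=[0, 0, 0, 0]
Initial: VV[1]=[0, 0, 0, 0]
Initial: VV[2]=[0, 0, 0, 0]
Initial: VV[3]=[0, 0, 0, 0]
Event 1: LOCAL 2: VV[2][2]++ -> VV[2]=[0, 0, 1, 0]
Event 2: SEND 1->3: VV[1][1]++ -> VV[1]=[0, 1, 0, 0], msg_vec=[0, 1, 0, 0]; VV[3]=max(VV[3],msg_vec) then VV[3][3]++ -> VV[3]=[0, 1, 0, 1]
Event 3: SEND 1->2: VV[1][1]++ -> VV[1]=[0, 2, 0, 0], msg_vec=[0, 2, 0, 0]; VV[2]=max(VV[2],msg_vec) then VV[2][2]++ -> VV[2]=[0, 2, 2, 0]
Event 4: SEND 1->2: VV[1][1]++ -> VV[1]=[0, 3, 0, 0], msg_vec=[0, 3, 0, 0]; VV[2]=max(VV[2],msg_vec) then VV[2][2]++ -> VV[2]=[0, 3, 3, 0]
Event 5: SEND 2->1: VV[2][2]++ -> VV[2]=[0, 3, 4, 0], msg_vec=[0, 3, 4, 0]; VV[1]=max(VV[1],msg_vec) then VV[1][1]++ -> VV[1]=[0, 4, 4, 0]
Event 6: SEND 3->1: VV[3][3]++ -> VV[3]=[0, 1, 0, 2], msg_vec=[0, 1, 0, 2]; VV[1]=max(VV[1],msg_vec) then VV[1][1]++ -> VV[1]=[0, 5, 4, 2]
Event 7: SEND 0->1: VV[0][0]++ -> VV[0]=[1, 0, 0, 0], msg_vec=[1, 0, 0, 0]; VV[1]=max(VV[1],msg_vec) then VV[1][1]++ -> VV[1]=[1, 6, 4, 2]
Event 8: SEND 3->1: VV[3][3]++ -> VV[3]=[0, 1, 0, 3], msg_vec=[0, 1, 0, 3]; VV[1]=max(VV[1],msg_vec) then VV[1][1]++ -> VV[1]=[1, 7, 4, 3]
Event 9: LOCAL 3: VV[3][3]++ -> VV[3]=[0, 1, 0, 4]
Event 4 stamp: [0, 3, 0, 0]
Event 6 stamp: [0, 1, 0, 2]
[0, 3, 0, 0] <= [0, 1, 0, 2]? False
[0, 1, 0, 2] <= [0, 3, 0, 0]? False
Relation: concurrent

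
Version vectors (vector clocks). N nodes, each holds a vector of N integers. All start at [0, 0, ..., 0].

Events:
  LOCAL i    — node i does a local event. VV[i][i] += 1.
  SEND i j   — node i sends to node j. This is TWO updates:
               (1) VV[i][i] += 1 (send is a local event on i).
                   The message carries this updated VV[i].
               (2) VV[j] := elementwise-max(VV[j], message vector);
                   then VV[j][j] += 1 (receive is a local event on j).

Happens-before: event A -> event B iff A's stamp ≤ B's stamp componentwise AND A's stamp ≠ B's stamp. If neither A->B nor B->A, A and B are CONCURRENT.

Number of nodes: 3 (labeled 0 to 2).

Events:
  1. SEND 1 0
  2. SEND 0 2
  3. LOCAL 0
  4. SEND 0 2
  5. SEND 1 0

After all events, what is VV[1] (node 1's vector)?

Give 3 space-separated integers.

Answer: 0 2 0

Derivation:
Initial: VV[0]=[0, 0, 0]
Initial: VV[1]=[0, 0, 0]
Initial: VV[2]=[0, 0, 0]
Event 1: SEND 1->0: VV[1][1]++ -> VV[1]=[0, 1, 0], msg_vec=[0, 1, 0]; VV[0]=max(VV[0],msg_vec) then VV[0][0]++ -> VV[0]=[1, 1, 0]
Event 2: SEND 0->2: VV[0][0]++ -> VV[0]=[2, 1, 0], msg_vec=[2, 1, 0]; VV[2]=max(VV[2],msg_vec) then VV[2][2]++ -> VV[2]=[2, 1, 1]
Event 3: LOCAL 0: VV[0][0]++ -> VV[0]=[3, 1, 0]
Event 4: SEND 0->2: VV[0][0]++ -> VV[0]=[4, 1, 0], msg_vec=[4, 1, 0]; VV[2]=max(VV[2],msg_vec) then VV[2][2]++ -> VV[2]=[4, 1, 2]
Event 5: SEND 1->0: VV[1][1]++ -> VV[1]=[0, 2, 0], msg_vec=[0, 2, 0]; VV[0]=max(VV[0],msg_vec) then VV[0][0]++ -> VV[0]=[5, 2, 0]
Final vectors: VV[0]=[5, 2, 0]; VV[1]=[0, 2, 0]; VV[2]=[4, 1, 2]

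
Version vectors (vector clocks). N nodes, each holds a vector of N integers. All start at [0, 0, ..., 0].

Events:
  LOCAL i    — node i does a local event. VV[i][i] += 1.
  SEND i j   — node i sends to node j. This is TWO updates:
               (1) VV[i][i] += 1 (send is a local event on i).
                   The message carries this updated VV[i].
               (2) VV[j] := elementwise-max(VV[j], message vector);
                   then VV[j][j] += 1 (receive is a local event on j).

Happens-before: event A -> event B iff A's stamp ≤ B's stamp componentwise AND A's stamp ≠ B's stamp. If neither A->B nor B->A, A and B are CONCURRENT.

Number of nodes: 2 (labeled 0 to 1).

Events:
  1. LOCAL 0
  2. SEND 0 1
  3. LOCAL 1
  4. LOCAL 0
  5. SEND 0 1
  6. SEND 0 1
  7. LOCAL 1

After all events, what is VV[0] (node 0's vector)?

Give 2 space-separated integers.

Initial: VV[0]=[0, 0]
Initial: VV[1]=[0, 0]
Event 1: LOCAL 0: VV[0][0]++ -> VV[0]=[1, 0]
Event 2: SEND 0->1: VV[0][0]++ -> VV[0]=[2, 0], msg_vec=[2, 0]; VV[1]=max(VV[1],msg_vec) then VV[1][1]++ -> VV[1]=[2, 1]
Event 3: LOCAL 1: VV[1][1]++ -> VV[1]=[2, 2]
Event 4: LOCAL 0: VV[0][0]++ -> VV[0]=[3, 0]
Event 5: SEND 0->1: VV[0][0]++ -> VV[0]=[4, 0], msg_vec=[4, 0]; VV[1]=max(VV[1],msg_vec) then VV[1][1]++ -> VV[1]=[4, 3]
Event 6: SEND 0->1: VV[0][0]++ -> VV[0]=[5, 0], msg_vec=[5, 0]; VV[1]=max(VV[1],msg_vec) then VV[1][1]++ -> VV[1]=[5, 4]
Event 7: LOCAL 1: VV[1][1]++ -> VV[1]=[5, 5]
Final vectors: VV[0]=[5, 0]; VV[1]=[5, 5]

Answer: 5 0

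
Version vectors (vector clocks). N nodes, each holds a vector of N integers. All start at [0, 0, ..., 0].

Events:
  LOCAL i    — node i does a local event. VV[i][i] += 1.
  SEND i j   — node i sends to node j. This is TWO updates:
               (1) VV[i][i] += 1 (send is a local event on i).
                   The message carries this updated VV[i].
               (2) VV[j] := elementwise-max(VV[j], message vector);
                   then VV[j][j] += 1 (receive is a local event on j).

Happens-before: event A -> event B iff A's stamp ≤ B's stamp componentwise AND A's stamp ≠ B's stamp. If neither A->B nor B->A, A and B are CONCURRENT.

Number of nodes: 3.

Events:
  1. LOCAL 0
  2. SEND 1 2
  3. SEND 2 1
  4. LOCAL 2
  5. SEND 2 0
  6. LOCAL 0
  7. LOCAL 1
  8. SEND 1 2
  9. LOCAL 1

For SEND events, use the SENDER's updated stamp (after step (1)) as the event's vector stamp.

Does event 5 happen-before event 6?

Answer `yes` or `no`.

Initial: VV[0]=[0, 0, 0]
Initial: VV[1]=[0, 0, 0]
Initial: VV[2]=[0, 0, 0]
Event 1: LOCAL 0: VV[0][0]++ -> VV[0]=[1, 0, 0]
Event 2: SEND 1->2: VV[1][1]++ -> VV[1]=[0, 1, 0], msg_vec=[0, 1, 0]; VV[2]=max(VV[2],msg_vec) then VV[2][2]++ -> VV[2]=[0, 1, 1]
Event 3: SEND 2->1: VV[2][2]++ -> VV[2]=[0, 1, 2], msg_vec=[0, 1, 2]; VV[1]=max(VV[1],msg_vec) then VV[1][1]++ -> VV[1]=[0, 2, 2]
Event 4: LOCAL 2: VV[2][2]++ -> VV[2]=[0, 1, 3]
Event 5: SEND 2->0: VV[2][2]++ -> VV[2]=[0, 1, 4], msg_vec=[0, 1, 4]; VV[0]=max(VV[0],msg_vec) then VV[0][0]++ -> VV[0]=[2, 1, 4]
Event 6: LOCAL 0: VV[0][0]++ -> VV[0]=[3, 1, 4]
Event 7: LOCAL 1: VV[1][1]++ -> VV[1]=[0, 3, 2]
Event 8: SEND 1->2: VV[1][1]++ -> VV[1]=[0, 4, 2], msg_vec=[0, 4, 2]; VV[2]=max(VV[2],msg_vec) then VV[2][2]++ -> VV[2]=[0, 4, 5]
Event 9: LOCAL 1: VV[1][1]++ -> VV[1]=[0, 5, 2]
Event 5 stamp: [0, 1, 4]
Event 6 stamp: [3, 1, 4]
[0, 1, 4] <= [3, 1, 4]? True. Equal? False. Happens-before: True

Answer: yes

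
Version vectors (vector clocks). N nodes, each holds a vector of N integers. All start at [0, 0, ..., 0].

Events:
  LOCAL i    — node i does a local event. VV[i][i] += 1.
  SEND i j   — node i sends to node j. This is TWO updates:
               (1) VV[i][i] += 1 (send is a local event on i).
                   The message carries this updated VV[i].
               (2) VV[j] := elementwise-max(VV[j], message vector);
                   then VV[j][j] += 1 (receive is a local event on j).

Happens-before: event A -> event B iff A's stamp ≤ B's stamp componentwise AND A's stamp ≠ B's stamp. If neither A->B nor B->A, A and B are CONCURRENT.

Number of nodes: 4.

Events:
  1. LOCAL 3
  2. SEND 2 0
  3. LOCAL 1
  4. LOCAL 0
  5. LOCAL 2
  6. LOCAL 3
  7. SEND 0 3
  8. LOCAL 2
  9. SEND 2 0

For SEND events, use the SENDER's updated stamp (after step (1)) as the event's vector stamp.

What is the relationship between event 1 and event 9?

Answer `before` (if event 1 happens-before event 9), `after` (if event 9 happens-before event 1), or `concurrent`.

Answer: concurrent

Derivation:
Initial: VV[0]=[0, 0, 0, 0]
Initial: VV[1]=[0, 0, 0, 0]
Initial: VV[2]=[0, 0, 0, 0]
Initial: VV[3]=[0, 0, 0, 0]
Event 1: LOCAL 3: VV[3][3]++ -> VV[3]=[0, 0, 0, 1]
Event 2: SEND 2->0: VV[2][2]++ -> VV[2]=[0, 0, 1, 0], msg_vec=[0, 0, 1, 0]; VV[0]=max(VV[0],msg_vec) then VV[0][0]++ -> VV[0]=[1, 0, 1, 0]
Event 3: LOCAL 1: VV[1][1]++ -> VV[1]=[0, 1, 0, 0]
Event 4: LOCAL 0: VV[0][0]++ -> VV[0]=[2, 0, 1, 0]
Event 5: LOCAL 2: VV[2][2]++ -> VV[2]=[0, 0, 2, 0]
Event 6: LOCAL 3: VV[3][3]++ -> VV[3]=[0, 0, 0, 2]
Event 7: SEND 0->3: VV[0][0]++ -> VV[0]=[3, 0, 1, 0], msg_vec=[3, 0, 1, 0]; VV[3]=max(VV[3],msg_vec) then VV[3][3]++ -> VV[3]=[3, 0, 1, 3]
Event 8: LOCAL 2: VV[2][2]++ -> VV[2]=[0, 0, 3, 0]
Event 9: SEND 2->0: VV[2][2]++ -> VV[2]=[0, 0, 4, 0], msg_vec=[0, 0, 4, 0]; VV[0]=max(VV[0],msg_vec) then VV[0][0]++ -> VV[0]=[4, 0, 4, 0]
Event 1 stamp: [0, 0, 0, 1]
Event 9 stamp: [0, 0, 4, 0]
[0, 0, 0, 1] <= [0, 0, 4, 0]? False
[0, 0, 4, 0] <= [0, 0, 0, 1]? False
Relation: concurrent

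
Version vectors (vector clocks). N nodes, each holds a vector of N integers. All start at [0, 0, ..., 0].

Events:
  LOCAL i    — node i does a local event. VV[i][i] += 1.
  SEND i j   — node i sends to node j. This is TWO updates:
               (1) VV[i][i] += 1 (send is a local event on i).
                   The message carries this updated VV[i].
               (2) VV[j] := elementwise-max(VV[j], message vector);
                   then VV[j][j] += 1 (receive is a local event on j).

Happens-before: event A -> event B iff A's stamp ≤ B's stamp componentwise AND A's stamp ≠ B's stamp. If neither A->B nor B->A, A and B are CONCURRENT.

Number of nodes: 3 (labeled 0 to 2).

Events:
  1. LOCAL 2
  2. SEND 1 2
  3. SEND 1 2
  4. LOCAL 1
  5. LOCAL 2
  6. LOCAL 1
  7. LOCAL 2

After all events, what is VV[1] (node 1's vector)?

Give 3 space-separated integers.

Answer: 0 4 0

Derivation:
Initial: VV[0]=[0, 0, 0]
Initial: VV[1]=[0, 0, 0]
Initial: VV[2]=[0, 0, 0]
Event 1: LOCAL 2: VV[2][2]++ -> VV[2]=[0, 0, 1]
Event 2: SEND 1->2: VV[1][1]++ -> VV[1]=[0, 1, 0], msg_vec=[0, 1, 0]; VV[2]=max(VV[2],msg_vec) then VV[2][2]++ -> VV[2]=[0, 1, 2]
Event 3: SEND 1->2: VV[1][1]++ -> VV[1]=[0, 2, 0], msg_vec=[0, 2, 0]; VV[2]=max(VV[2],msg_vec) then VV[2][2]++ -> VV[2]=[0, 2, 3]
Event 4: LOCAL 1: VV[1][1]++ -> VV[1]=[0, 3, 0]
Event 5: LOCAL 2: VV[2][2]++ -> VV[2]=[0, 2, 4]
Event 6: LOCAL 1: VV[1][1]++ -> VV[1]=[0, 4, 0]
Event 7: LOCAL 2: VV[2][2]++ -> VV[2]=[0, 2, 5]
Final vectors: VV[0]=[0, 0, 0]; VV[1]=[0, 4, 0]; VV[2]=[0, 2, 5]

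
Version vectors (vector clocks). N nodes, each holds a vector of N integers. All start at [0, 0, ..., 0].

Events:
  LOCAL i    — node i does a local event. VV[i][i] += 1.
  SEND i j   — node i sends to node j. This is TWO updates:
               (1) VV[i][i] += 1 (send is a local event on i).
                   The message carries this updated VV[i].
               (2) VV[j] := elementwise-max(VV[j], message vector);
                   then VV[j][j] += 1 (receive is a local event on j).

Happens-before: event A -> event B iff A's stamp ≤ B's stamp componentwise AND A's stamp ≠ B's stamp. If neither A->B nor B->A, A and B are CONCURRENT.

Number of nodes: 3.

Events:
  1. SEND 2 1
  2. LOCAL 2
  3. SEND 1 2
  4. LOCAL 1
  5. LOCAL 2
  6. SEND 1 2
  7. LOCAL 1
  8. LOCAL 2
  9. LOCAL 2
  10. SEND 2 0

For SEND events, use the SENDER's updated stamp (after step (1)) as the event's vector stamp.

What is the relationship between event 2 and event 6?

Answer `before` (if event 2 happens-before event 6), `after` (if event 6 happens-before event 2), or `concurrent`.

Initial: VV[0]=[0, 0, 0]
Initial: VV[1]=[0, 0, 0]
Initial: VV[2]=[0, 0, 0]
Event 1: SEND 2->1: VV[2][2]++ -> VV[2]=[0, 0, 1], msg_vec=[0, 0, 1]; VV[1]=max(VV[1],msg_vec) then VV[1][1]++ -> VV[1]=[0, 1, 1]
Event 2: LOCAL 2: VV[2][2]++ -> VV[2]=[0, 0, 2]
Event 3: SEND 1->2: VV[1][1]++ -> VV[1]=[0, 2, 1], msg_vec=[0, 2, 1]; VV[2]=max(VV[2],msg_vec) then VV[2][2]++ -> VV[2]=[0, 2, 3]
Event 4: LOCAL 1: VV[1][1]++ -> VV[1]=[0, 3, 1]
Event 5: LOCAL 2: VV[2][2]++ -> VV[2]=[0, 2, 4]
Event 6: SEND 1->2: VV[1][1]++ -> VV[1]=[0, 4, 1], msg_vec=[0, 4, 1]; VV[2]=max(VV[2],msg_vec) then VV[2][2]++ -> VV[2]=[0, 4, 5]
Event 7: LOCAL 1: VV[1][1]++ -> VV[1]=[0, 5, 1]
Event 8: LOCAL 2: VV[2][2]++ -> VV[2]=[0, 4, 6]
Event 9: LOCAL 2: VV[2][2]++ -> VV[2]=[0, 4, 7]
Event 10: SEND 2->0: VV[2][2]++ -> VV[2]=[0, 4, 8], msg_vec=[0, 4, 8]; VV[0]=max(VV[0],msg_vec) then VV[0][0]++ -> VV[0]=[1, 4, 8]
Event 2 stamp: [0, 0, 2]
Event 6 stamp: [0, 4, 1]
[0, 0, 2] <= [0, 4, 1]? False
[0, 4, 1] <= [0, 0, 2]? False
Relation: concurrent

Answer: concurrent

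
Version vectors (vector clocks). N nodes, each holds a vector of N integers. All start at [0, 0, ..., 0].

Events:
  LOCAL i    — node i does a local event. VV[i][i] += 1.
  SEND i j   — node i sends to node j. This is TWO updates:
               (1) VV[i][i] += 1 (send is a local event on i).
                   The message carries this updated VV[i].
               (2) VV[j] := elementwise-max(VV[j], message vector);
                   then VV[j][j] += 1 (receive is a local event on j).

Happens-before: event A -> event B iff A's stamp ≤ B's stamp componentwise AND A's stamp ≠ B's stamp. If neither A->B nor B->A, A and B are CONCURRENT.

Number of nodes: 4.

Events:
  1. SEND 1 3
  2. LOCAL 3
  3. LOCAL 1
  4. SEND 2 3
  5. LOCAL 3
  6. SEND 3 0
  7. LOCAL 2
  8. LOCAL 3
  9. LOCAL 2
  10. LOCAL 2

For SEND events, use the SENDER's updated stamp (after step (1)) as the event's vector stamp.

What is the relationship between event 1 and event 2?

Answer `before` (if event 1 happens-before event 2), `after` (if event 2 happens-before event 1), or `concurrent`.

Initial: VV[0]=[0, 0, 0, 0]
Initial: VV[1]=[0, 0, 0, 0]
Initial: VV[2]=[0, 0, 0, 0]
Initial: VV[3]=[0, 0, 0, 0]
Event 1: SEND 1->3: VV[1][1]++ -> VV[1]=[0, 1, 0, 0], msg_vec=[0, 1, 0, 0]; VV[3]=max(VV[3],msg_vec) then VV[3][3]++ -> VV[3]=[0, 1, 0, 1]
Event 2: LOCAL 3: VV[3][3]++ -> VV[3]=[0, 1, 0, 2]
Event 3: LOCAL 1: VV[1][1]++ -> VV[1]=[0, 2, 0, 0]
Event 4: SEND 2->3: VV[2][2]++ -> VV[2]=[0, 0, 1, 0], msg_vec=[0, 0, 1, 0]; VV[3]=max(VV[3],msg_vec) then VV[3][3]++ -> VV[3]=[0, 1, 1, 3]
Event 5: LOCAL 3: VV[3][3]++ -> VV[3]=[0, 1, 1, 4]
Event 6: SEND 3->0: VV[3][3]++ -> VV[3]=[0, 1, 1, 5], msg_vec=[0, 1, 1, 5]; VV[0]=max(VV[0],msg_vec) then VV[0][0]++ -> VV[0]=[1, 1, 1, 5]
Event 7: LOCAL 2: VV[2][2]++ -> VV[2]=[0, 0, 2, 0]
Event 8: LOCAL 3: VV[3][3]++ -> VV[3]=[0, 1, 1, 6]
Event 9: LOCAL 2: VV[2][2]++ -> VV[2]=[0, 0, 3, 0]
Event 10: LOCAL 2: VV[2][2]++ -> VV[2]=[0, 0, 4, 0]
Event 1 stamp: [0, 1, 0, 0]
Event 2 stamp: [0, 1, 0, 2]
[0, 1, 0, 0] <= [0, 1, 0, 2]? True
[0, 1, 0, 2] <= [0, 1, 0, 0]? False
Relation: before

Answer: before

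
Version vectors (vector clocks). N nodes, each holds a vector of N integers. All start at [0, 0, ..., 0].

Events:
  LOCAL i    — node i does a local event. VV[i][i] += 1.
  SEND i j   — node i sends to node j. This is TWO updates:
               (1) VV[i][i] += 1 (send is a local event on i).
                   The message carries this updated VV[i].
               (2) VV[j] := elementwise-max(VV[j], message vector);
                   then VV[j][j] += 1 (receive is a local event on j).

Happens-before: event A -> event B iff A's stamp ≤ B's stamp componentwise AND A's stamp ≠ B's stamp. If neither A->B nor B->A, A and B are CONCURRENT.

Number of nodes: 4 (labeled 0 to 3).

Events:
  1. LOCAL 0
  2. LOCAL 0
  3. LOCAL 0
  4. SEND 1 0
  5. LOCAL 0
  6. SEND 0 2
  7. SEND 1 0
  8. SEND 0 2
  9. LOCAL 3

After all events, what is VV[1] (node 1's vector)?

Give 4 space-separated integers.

Answer: 0 2 0 0

Derivation:
Initial: VV[0]=[0, 0, 0, 0]
Initial: VV[1]=[0, 0, 0, 0]
Initial: VV[2]=[0, 0, 0, 0]
Initial: VV[3]=[0, 0, 0, 0]
Event 1: LOCAL 0: VV[0][0]++ -> VV[0]=[1, 0, 0, 0]
Event 2: LOCAL 0: VV[0][0]++ -> VV[0]=[2, 0, 0, 0]
Event 3: LOCAL 0: VV[0][0]++ -> VV[0]=[3, 0, 0, 0]
Event 4: SEND 1->0: VV[1][1]++ -> VV[1]=[0, 1, 0, 0], msg_vec=[0, 1, 0, 0]; VV[0]=max(VV[0],msg_vec) then VV[0][0]++ -> VV[0]=[4, 1, 0, 0]
Event 5: LOCAL 0: VV[0][0]++ -> VV[0]=[5, 1, 0, 0]
Event 6: SEND 0->2: VV[0][0]++ -> VV[0]=[6, 1, 0, 0], msg_vec=[6, 1, 0, 0]; VV[2]=max(VV[2],msg_vec) then VV[2][2]++ -> VV[2]=[6, 1, 1, 0]
Event 7: SEND 1->0: VV[1][1]++ -> VV[1]=[0, 2, 0, 0], msg_vec=[0, 2, 0, 0]; VV[0]=max(VV[0],msg_vec) then VV[0][0]++ -> VV[0]=[7, 2, 0, 0]
Event 8: SEND 0->2: VV[0][0]++ -> VV[0]=[8, 2, 0, 0], msg_vec=[8, 2, 0, 0]; VV[2]=max(VV[2],msg_vec) then VV[2][2]++ -> VV[2]=[8, 2, 2, 0]
Event 9: LOCAL 3: VV[3][3]++ -> VV[3]=[0, 0, 0, 1]
Final vectors: VV[0]=[8, 2, 0, 0]; VV[1]=[0, 2, 0, 0]; VV[2]=[8, 2, 2, 0]; VV[3]=[0, 0, 0, 1]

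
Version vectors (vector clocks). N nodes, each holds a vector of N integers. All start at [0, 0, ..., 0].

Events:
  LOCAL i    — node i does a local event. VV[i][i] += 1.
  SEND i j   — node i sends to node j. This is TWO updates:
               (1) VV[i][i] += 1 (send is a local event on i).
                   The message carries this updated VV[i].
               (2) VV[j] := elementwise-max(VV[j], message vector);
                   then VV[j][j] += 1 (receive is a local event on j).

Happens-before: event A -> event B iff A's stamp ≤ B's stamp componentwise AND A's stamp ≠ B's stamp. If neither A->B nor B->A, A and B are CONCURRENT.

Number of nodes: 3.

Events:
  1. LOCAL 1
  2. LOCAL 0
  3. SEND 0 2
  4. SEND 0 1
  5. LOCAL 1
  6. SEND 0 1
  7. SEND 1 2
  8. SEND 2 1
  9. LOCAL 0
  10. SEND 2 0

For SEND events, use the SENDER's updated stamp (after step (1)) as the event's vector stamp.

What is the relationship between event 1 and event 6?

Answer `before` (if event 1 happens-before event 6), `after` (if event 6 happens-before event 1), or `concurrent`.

Answer: concurrent

Derivation:
Initial: VV[0]=[0, 0, 0]
Initial: VV[1]=[0, 0, 0]
Initial: VV[2]=[0, 0, 0]
Event 1: LOCAL 1: VV[1][1]++ -> VV[1]=[0, 1, 0]
Event 2: LOCAL 0: VV[0][0]++ -> VV[0]=[1, 0, 0]
Event 3: SEND 0->2: VV[0][0]++ -> VV[0]=[2, 0, 0], msg_vec=[2, 0, 0]; VV[2]=max(VV[2],msg_vec) then VV[2][2]++ -> VV[2]=[2, 0, 1]
Event 4: SEND 0->1: VV[0][0]++ -> VV[0]=[3, 0, 0], msg_vec=[3, 0, 0]; VV[1]=max(VV[1],msg_vec) then VV[1][1]++ -> VV[1]=[3, 2, 0]
Event 5: LOCAL 1: VV[1][1]++ -> VV[1]=[3, 3, 0]
Event 6: SEND 0->1: VV[0][0]++ -> VV[0]=[4, 0, 0], msg_vec=[4, 0, 0]; VV[1]=max(VV[1],msg_vec) then VV[1][1]++ -> VV[1]=[4, 4, 0]
Event 7: SEND 1->2: VV[1][1]++ -> VV[1]=[4, 5, 0], msg_vec=[4, 5, 0]; VV[2]=max(VV[2],msg_vec) then VV[2][2]++ -> VV[2]=[4, 5, 2]
Event 8: SEND 2->1: VV[2][2]++ -> VV[2]=[4, 5, 3], msg_vec=[4, 5, 3]; VV[1]=max(VV[1],msg_vec) then VV[1][1]++ -> VV[1]=[4, 6, 3]
Event 9: LOCAL 0: VV[0][0]++ -> VV[0]=[5, 0, 0]
Event 10: SEND 2->0: VV[2][2]++ -> VV[2]=[4, 5, 4], msg_vec=[4, 5, 4]; VV[0]=max(VV[0],msg_vec) then VV[0][0]++ -> VV[0]=[6, 5, 4]
Event 1 stamp: [0, 1, 0]
Event 6 stamp: [4, 0, 0]
[0, 1, 0] <= [4, 0, 0]? False
[4, 0, 0] <= [0, 1, 0]? False
Relation: concurrent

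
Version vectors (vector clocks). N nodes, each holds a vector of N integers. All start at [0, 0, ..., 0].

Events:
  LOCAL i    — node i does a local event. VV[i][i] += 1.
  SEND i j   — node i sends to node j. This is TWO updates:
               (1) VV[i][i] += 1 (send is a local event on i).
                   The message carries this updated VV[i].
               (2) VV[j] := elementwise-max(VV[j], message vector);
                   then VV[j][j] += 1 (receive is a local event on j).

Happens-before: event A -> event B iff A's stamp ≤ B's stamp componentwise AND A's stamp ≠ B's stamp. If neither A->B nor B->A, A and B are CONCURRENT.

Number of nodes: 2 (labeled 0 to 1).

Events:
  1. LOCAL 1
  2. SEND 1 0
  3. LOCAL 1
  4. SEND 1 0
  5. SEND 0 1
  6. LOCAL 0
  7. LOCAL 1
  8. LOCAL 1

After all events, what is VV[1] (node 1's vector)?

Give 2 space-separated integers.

Initial: VV[0]=[0, 0]
Initial: VV[1]=[0, 0]
Event 1: LOCAL 1: VV[1][1]++ -> VV[1]=[0, 1]
Event 2: SEND 1->0: VV[1][1]++ -> VV[1]=[0, 2], msg_vec=[0, 2]; VV[0]=max(VV[0],msg_vec) then VV[0][0]++ -> VV[0]=[1, 2]
Event 3: LOCAL 1: VV[1][1]++ -> VV[1]=[0, 3]
Event 4: SEND 1->0: VV[1][1]++ -> VV[1]=[0, 4], msg_vec=[0, 4]; VV[0]=max(VV[0],msg_vec) then VV[0][0]++ -> VV[0]=[2, 4]
Event 5: SEND 0->1: VV[0][0]++ -> VV[0]=[3, 4], msg_vec=[3, 4]; VV[1]=max(VV[1],msg_vec) then VV[1][1]++ -> VV[1]=[3, 5]
Event 6: LOCAL 0: VV[0][0]++ -> VV[0]=[4, 4]
Event 7: LOCAL 1: VV[1][1]++ -> VV[1]=[3, 6]
Event 8: LOCAL 1: VV[1][1]++ -> VV[1]=[3, 7]
Final vectors: VV[0]=[4, 4]; VV[1]=[3, 7]

Answer: 3 7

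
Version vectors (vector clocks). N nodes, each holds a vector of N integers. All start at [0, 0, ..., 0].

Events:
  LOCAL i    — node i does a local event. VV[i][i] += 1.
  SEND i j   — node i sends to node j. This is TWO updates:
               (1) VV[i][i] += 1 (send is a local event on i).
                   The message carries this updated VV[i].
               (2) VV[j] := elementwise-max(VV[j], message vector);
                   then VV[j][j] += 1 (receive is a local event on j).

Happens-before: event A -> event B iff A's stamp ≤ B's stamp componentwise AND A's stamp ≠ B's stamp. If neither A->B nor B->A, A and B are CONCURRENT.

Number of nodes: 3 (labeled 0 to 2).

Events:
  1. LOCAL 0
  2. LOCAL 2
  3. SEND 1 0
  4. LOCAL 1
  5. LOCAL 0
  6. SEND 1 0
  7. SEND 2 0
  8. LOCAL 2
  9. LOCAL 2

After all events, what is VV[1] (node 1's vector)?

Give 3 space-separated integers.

Initial: VV[0]=[0, 0, 0]
Initial: VV[1]=[0, 0, 0]
Initial: VV[2]=[0, 0, 0]
Event 1: LOCAL 0: VV[0][0]++ -> VV[0]=[1, 0, 0]
Event 2: LOCAL 2: VV[2][2]++ -> VV[2]=[0, 0, 1]
Event 3: SEND 1->0: VV[1][1]++ -> VV[1]=[0, 1, 0], msg_vec=[0, 1, 0]; VV[0]=max(VV[0],msg_vec) then VV[0][0]++ -> VV[0]=[2, 1, 0]
Event 4: LOCAL 1: VV[1][1]++ -> VV[1]=[0, 2, 0]
Event 5: LOCAL 0: VV[0][0]++ -> VV[0]=[3, 1, 0]
Event 6: SEND 1->0: VV[1][1]++ -> VV[1]=[0, 3, 0], msg_vec=[0, 3, 0]; VV[0]=max(VV[0],msg_vec) then VV[0][0]++ -> VV[0]=[4, 3, 0]
Event 7: SEND 2->0: VV[2][2]++ -> VV[2]=[0, 0, 2], msg_vec=[0, 0, 2]; VV[0]=max(VV[0],msg_vec) then VV[0][0]++ -> VV[0]=[5, 3, 2]
Event 8: LOCAL 2: VV[2][2]++ -> VV[2]=[0, 0, 3]
Event 9: LOCAL 2: VV[2][2]++ -> VV[2]=[0, 0, 4]
Final vectors: VV[0]=[5, 3, 2]; VV[1]=[0, 3, 0]; VV[2]=[0, 0, 4]

Answer: 0 3 0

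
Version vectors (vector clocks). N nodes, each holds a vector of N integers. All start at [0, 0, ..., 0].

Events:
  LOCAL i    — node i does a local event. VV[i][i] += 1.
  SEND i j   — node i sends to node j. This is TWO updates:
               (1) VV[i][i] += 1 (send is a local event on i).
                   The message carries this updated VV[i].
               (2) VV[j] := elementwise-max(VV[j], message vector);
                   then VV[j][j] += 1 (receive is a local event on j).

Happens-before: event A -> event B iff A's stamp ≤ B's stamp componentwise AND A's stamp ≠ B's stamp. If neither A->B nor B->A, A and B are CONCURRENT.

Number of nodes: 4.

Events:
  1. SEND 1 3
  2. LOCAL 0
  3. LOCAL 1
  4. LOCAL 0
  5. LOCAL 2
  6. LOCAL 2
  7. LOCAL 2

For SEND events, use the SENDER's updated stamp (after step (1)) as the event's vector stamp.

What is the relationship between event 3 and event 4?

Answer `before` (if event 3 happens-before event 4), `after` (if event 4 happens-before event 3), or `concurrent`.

Initial: VV[0]=[0, 0, 0, 0]
Initial: VV[1]=[0, 0, 0, 0]
Initial: VV[2]=[0, 0, 0, 0]
Initial: VV[3]=[0, 0, 0, 0]
Event 1: SEND 1->3: VV[1][1]++ -> VV[1]=[0, 1, 0, 0], msg_vec=[0, 1, 0, 0]; VV[3]=max(VV[3],msg_vec) then VV[3][3]++ -> VV[3]=[0, 1, 0, 1]
Event 2: LOCAL 0: VV[0][0]++ -> VV[0]=[1, 0, 0, 0]
Event 3: LOCAL 1: VV[1][1]++ -> VV[1]=[0, 2, 0, 0]
Event 4: LOCAL 0: VV[0][0]++ -> VV[0]=[2, 0, 0, 0]
Event 5: LOCAL 2: VV[2][2]++ -> VV[2]=[0, 0, 1, 0]
Event 6: LOCAL 2: VV[2][2]++ -> VV[2]=[0, 0, 2, 0]
Event 7: LOCAL 2: VV[2][2]++ -> VV[2]=[0, 0, 3, 0]
Event 3 stamp: [0, 2, 0, 0]
Event 4 stamp: [2, 0, 0, 0]
[0, 2, 0, 0] <= [2, 0, 0, 0]? False
[2, 0, 0, 0] <= [0, 2, 0, 0]? False
Relation: concurrent

Answer: concurrent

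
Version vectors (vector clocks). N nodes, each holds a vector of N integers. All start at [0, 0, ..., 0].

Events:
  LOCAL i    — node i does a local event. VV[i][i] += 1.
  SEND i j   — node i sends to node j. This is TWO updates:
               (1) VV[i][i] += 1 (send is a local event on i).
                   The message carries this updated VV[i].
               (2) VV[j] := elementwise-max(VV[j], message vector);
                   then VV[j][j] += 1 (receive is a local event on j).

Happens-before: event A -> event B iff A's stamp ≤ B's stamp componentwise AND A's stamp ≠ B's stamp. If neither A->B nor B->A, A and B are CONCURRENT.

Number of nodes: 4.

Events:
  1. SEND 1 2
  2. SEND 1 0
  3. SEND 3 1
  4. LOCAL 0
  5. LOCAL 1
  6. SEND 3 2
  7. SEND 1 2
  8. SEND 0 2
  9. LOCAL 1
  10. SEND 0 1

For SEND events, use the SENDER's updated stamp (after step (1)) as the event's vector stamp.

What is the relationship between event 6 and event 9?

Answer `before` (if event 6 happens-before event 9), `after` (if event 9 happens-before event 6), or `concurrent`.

Initial: VV[0]=[0, 0, 0, 0]
Initial: VV[1]=[0, 0, 0, 0]
Initial: VV[2]=[0, 0, 0, 0]
Initial: VV[3]=[0, 0, 0, 0]
Event 1: SEND 1->2: VV[1][1]++ -> VV[1]=[0, 1, 0, 0], msg_vec=[0, 1, 0, 0]; VV[2]=max(VV[2],msg_vec) then VV[2][2]++ -> VV[2]=[0, 1, 1, 0]
Event 2: SEND 1->0: VV[1][1]++ -> VV[1]=[0, 2, 0, 0], msg_vec=[0, 2, 0, 0]; VV[0]=max(VV[0],msg_vec) then VV[0][0]++ -> VV[0]=[1, 2, 0, 0]
Event 3: SEND 3->1: VV[3][3]++ -> VV[3]=[0, 0, 0, 1], msg_vec=[0, 0, 0, 1]; VV[1]=max(VV[1],msg_vec) then VV[1][1]++ -> VV[1]=[0, 3, 0, 1]
Event 4: LOCAL 0: VV[0][0]++ -> VV[0]=[2, 2, 0, 0]
Event 5: LOCAL 1: VV[1][1]++ -> VV[1]=[0, 4, 0, 1]
Event 6: SEND 3->2: VV[3][3]++ -> VV[3]=[0, 0, 0, 2], msg_vec=[0, 0, 0, 2]; VV[2]=max(VV[2],msg_vec) then VV[2][2]++ -> VV[2]=[0, 1, 2, 2]
Event 7: SEND 1->2: VV[1][1]++ -> VV[1]=[0, 5, 0, 1], msg_vec=[0, 5, 0, 1]; VV[2]=max(VV[2],msg_vec) then VV[2][2]++ -> VV[2]=[0, 5, 3, 2]
Event 8: SEND 0->2: VV[0][0]++ -> VV[0]=[3, 2, 0, 0], msg_vec=[3, 2, 0, 0]; VV[2]=max(VV[2],msg_vec) then VV[2][2]++ -> VV[2]=[3, 5, 4, 2]
Event 9: LOCAL 1: VV[1][1]++ -> VV[1]=[0, 6, 0, 1]
Event 10: SEND 0->1: VV[0][0]++ -> VV[0]=[4, 2, 0, 0], msg_vec=[4, 2, 0, 0]; VV[1]=max(VV[1],msg_vec) then VV[1][1]++ -> VV[1]=[4, 7, 0, 1]
Event 6 stamp: [0, 0, 0, 2]
Event 9 stamp: [0, 6, 0, 1]
[0, 0, 0, 2] <= [0, 6, 0, 1]? False
[0, 6, 0, 1] <= [0, 0, 0, 2]? False
Relation: concurrent

Answer: concurrent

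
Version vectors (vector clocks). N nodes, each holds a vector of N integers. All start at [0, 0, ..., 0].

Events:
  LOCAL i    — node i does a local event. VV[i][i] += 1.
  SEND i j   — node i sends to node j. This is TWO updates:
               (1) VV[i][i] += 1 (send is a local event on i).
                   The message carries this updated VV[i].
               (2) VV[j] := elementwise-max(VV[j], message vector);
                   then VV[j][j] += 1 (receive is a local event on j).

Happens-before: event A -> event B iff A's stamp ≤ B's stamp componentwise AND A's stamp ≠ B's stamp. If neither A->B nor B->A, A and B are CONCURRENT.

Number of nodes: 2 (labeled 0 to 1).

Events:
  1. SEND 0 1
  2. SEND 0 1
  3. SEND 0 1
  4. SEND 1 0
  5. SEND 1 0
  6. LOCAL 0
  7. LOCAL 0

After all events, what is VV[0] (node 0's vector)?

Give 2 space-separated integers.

Answer: 7 5

Derivation:
Initial: VV[0]=[0, 0]
Initial: VV[1]=[0, 0]
Event 1: SEND 0->1: VV[0][0]++ -> VV[0]=[1, 0], msg_vec=[1, 0]; VV[1]=max(VV[1],msg_vec) then VV[1][1]++ -> VV[1]=[1, 1]
Event 2: SEND 0->1: VV[0][0]++ -> VV[0]=[2, 0], msg_vec=[2, 0]; VV[1]=max(VV[1],msg_vec) then VV[1][1]++ -> VV[1]=[2, 2]
Event 3: SEND 0->1: VV[0][0]++ -> VV[0]=[3, 0], msg_vec=[3, 0]; VV[1]=max(VV[1],msg_vec) then VV[1][1]++ -> VV[1]=[3, 3]
Event 4: SEND 1->0: VV[1][1]++ -> VV[1]=[3, 4], msg_vec=[3, 4]; VV[0]=max(VV[0],msg_vec) then VV[0][0]++ -> VV[0]=[4, 4]
Event 5: SEND 1->0: VV[1][1]++ -> VV[1]=[3, 5], msg_vec=[3, 5]; VV[0]=max(VV[0],msg_vec) then VV[0][0]++ -> VV[0]=[5, 5]
Event 6: LOCAL 0: VV[0][0]++ -> VV[0]=[6, 5]
Event 7: LOCAL 0: VV[0][0]++ -> VV[0]=[7, 5]
Final vectors: VV[0]=[7, 5]; VV[1]=[3, 5]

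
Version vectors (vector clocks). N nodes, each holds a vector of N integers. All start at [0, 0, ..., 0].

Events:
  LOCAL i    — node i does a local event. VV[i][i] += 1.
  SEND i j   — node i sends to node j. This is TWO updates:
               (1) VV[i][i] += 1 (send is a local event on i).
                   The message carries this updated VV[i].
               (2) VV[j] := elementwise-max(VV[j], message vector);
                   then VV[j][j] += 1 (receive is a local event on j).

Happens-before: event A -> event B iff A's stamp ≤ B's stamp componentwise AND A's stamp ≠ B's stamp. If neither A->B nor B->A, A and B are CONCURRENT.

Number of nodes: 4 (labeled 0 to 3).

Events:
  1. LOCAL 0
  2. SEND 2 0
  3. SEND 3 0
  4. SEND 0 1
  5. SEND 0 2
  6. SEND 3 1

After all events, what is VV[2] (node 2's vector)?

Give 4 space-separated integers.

Answer: 5 0 2 1

Derivation:
Initial: VV[0]=[0, 0, 0, 0]
Initial: VV[1]=[0, 0, 0, 0]
Initial: VV[2]=[0, 0, 0, 0]
Initial: VV[3]=[0, 0, 0, 0]
Event 1: LOCAL 0: VV[0][0]++ -> VV[0]=[1, 0, 0, 0]
Event 2: SEND 2->0: VV[2][2]++ -> VV[2]=[0, 0, 1, 0], msg_vec=[0, 0, 1, 0]; VV[0]=max(VV[0],msg_vec) then VV[0][0]++ -> VV[0]=[2, 0, 1, 0]
Event 3: SEND 3->0: VV[3][3]++ -> VV[3]=[0, 0, 0, 1], msg_vec=[0, 0, 0, 1]; VV[0]=max(VV[0],msg_vec) then VV[0][0]++ -> VV[0]=[3, 0, 1, 1]
Event 4: SEND 0->1: VV[0][0]++ -> VV[0]=[4, 0, 1, 1], msg_vec=[4, 0, 1, 1]; VV[1]=max(VV[1],msg_vec) then VV[1][1]++ -> VV[1]=[4, 1, 1, 1]
Event 5: SEND 0->2: VV[0][0]++ -> VV[0]=[5, 0, 1, 1], msg_vec=[5, 0, 1, 1]; VV[2]=max(VV[2],msg_vec) then VV[2][2]++ -> VV[2]=[5, 0, 2, 1]
Event 6: SEND 3->1: VV[3][3]++ -> VV[3]=[0, 0, 0, 2], msg_vec=[0, 0, 0, 2]; VV[1]=max(VV[1],msg_vec) then VV[1][1]++ -> VV[1]=[4, 2, 1, 2]
Final vectors: VV[0]=[5, 0, 1, 1]; VV[1]=[4, 2, 1, 2]; VV[2]=[5, 0, 2, 1]; VV[3]=[0, 0, 0, 2]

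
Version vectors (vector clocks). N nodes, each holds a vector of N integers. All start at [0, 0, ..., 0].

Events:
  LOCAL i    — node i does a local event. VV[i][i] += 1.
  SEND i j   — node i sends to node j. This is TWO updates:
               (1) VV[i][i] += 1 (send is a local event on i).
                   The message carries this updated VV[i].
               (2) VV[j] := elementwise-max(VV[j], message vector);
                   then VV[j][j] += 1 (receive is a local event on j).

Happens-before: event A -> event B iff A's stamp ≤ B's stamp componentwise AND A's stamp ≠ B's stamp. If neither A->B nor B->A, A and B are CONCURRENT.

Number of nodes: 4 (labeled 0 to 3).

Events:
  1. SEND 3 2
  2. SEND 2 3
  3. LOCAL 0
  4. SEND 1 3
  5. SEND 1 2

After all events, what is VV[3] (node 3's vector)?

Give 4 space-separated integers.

Initial: VV[0]=[0, 0, 0, 0]
Initial: VV[1]=[0, 0, 0, 0]
Initial: VV[2]=[0, 0, 0, 0]
Initial: VV[3]=[0, 0, 0, 0]
Event 1: SEND 3->2: VV[3][3]++ -> VV[3]=[0, 0, 0, 1], msg_vec=[0, 0, 0, 1]; VV[2]=max(VV[2],msg_vec) then VV[2][2]++ -> VV[2]=[0, 0, 1, 1]
Event 2: SEND 2->3: VV[2][2]++ -> VV[2]=[0, 0, 2, 1], msg_vec=[0, 0, 2, 1]; VV[3]=max(VV[3],msg_vec) then VV[3][3]++ -> VV[3]=[0, 0, 2, 2]
Event 3: LOCAL 0: VV[0][0]++ -> VV[0]=[1, 0, 0, 0]
Event 4: SEND 1->3: VV[1][1]++ -> VV[1]=[0, 1, 0, 0], msg_vec=[0, 1, 0, 0]; VV[3]=max(VV[3],msg_vec) then VV[3][3]++ -> VV[3]=[0, 1, 2, 3]
Event 5: SEND 1->2: VV[1][1]++ -> VV[1]=[0, 2, 0, 0], msg_vec=[0, 2, 0, 0]; VV[2]=max(VV[2],msg_vec) then VV[2][2]++ -> VV[2]=[0, 2, 3, 1]
Final vectors: VV[0]=[1, 0, 0, 0]; VV[1]=[0, 2, 0, 0]; VV[2]=[0, 2, 3, 1]; VV[3]=[0, 1, 2, 3]

Answer: 0 1 2 3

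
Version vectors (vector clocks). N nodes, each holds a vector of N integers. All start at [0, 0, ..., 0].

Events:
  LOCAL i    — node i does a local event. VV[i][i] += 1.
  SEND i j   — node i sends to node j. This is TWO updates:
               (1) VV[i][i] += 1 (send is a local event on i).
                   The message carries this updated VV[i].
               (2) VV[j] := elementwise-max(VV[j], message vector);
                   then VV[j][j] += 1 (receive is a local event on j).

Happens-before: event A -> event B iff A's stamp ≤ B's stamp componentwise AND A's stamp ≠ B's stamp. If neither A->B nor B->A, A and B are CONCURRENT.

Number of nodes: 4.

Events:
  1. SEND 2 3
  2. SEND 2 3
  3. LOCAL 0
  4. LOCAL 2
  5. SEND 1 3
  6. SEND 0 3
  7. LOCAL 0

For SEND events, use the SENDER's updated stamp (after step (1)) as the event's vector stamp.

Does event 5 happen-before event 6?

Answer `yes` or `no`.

Initial: VV[0]=[0, 0, 0, 0]
Initial: VV[1]=[0, 0, 0, 0]
Initial: VV[2]=[0, 0, 0, 0]
Initial: VV[3]=[0, 0, 0, 0]
Event 1: SEND 2->3: VV[2][2]++ -> VV[2]=[0, 0, 1, 0], msg_vec=[0, 0, 1, 0]; VV[3]=max(VV[3],msg_vec) then VV[3][3]++ -> VV[3]=[0, 0, 1, 1]
Event 2: SEND 2->3: VV[2][2]++ -> VV[2]=[0, 0, 2, 0], msg_vec=[0, 0, 2, 0]; VV[3]=max(VV[3],msg_vec) then VV[3][3]++ -> VV[3]=[0, 0, 2, 2]
Event 3: LOCAL 0: VV[0][0]++ -> VV[0]=[1, 0, 0, 0]
Event 4: LOCAL 2: VV[2][2]++ -> VV[2]=[0, 0, 3, 0]
Event 5: SEND 1->3: VV[1][1]++ -> VV[1]=[0, 1, 0, 0], msg_vec=[0, 1, 0, 0]; VV[3]=max(VV[3],msg_vec) then VV[3][3]++ -> VV[3]=[0, 1, 2, 3]
Event 6: SEND 0->3: VV[0][0]++ -> VV[0]=[2, 0, 0, 0], msg_vec=[2, 0, 0, 0]; VV[3]=max(VV[3],msg_vec) then VV[3][3]++ -> VV[3]=[2, 1, 2, 4]
Event 7: LOCAL 0: VV[0][0]++ -> VV[0]=[3, 0, 0, 0]
Event 5 stamp: [0, 1, 0, 0]
Event 6 stamp: [2, 0, 0, 0]
[0, 1, 0, 0] <= [2, 0, 0, 0]? False. Equal? False. Happens-before: False

Answer: no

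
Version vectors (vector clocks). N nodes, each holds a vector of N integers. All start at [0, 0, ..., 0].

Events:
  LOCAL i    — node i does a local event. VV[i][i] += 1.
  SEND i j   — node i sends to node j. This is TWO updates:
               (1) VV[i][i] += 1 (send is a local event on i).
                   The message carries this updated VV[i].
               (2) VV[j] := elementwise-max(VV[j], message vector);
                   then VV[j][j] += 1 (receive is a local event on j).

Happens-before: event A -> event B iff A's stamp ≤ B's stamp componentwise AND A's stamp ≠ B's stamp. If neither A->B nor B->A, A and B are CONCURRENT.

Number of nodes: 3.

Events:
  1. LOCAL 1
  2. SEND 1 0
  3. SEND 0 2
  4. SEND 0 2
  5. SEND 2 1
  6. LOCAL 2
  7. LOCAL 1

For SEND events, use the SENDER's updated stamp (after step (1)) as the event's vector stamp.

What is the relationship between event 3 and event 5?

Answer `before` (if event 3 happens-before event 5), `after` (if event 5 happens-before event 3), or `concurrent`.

Answer: before

Derivation:
Initial: VV[0]=[0, 0, 0]
Initial: VV[1]=[0, 0, 0]
Initial: VV[2]=[0, 0, 0]
Event 1: LOCAL 1: VV[1][1]++ -> VV[1]=[0, 1, 0]
Event 2: SEND 1->0: VV[1][1]++ -> VV[1]=[0, 2, 0], msg_vec=[0, 2, 0]; VV[0]=max(VV[0],msg_vec) then VV[0][0]++ -> VV[0]=[1, 2, 0]
Event 3: SEND 0->2: VV[0][0]++ -> VV[0]=[2, 2, 0], msg_vec=[2, 2, 0]; VV[2]=max(VV[2],msg_vec) then VV[2][2]++ -> VV[2]=[2, 2, 1]
Event 4: SEND 0->2: VV[0][0]++ -> VV[0]=[3, 2, 0], msg_vec=[3, 2, 0]; VV[2]=max(VV[2],msg_vec) then VV[2][2]++ -> VV[2]=[3, 2, 2]
Event 5: SEND 2->1: VV[2][2]++ -> VV[2]=[3, 2, 3], msg_vec=[3, 2, 3]; VV[1]=max(VV[1],msg_vec) then VV[1][1]++ -> VV[1]=[3, 3, 3]
Event 6: LOCAL 2: VV[2][2]++ -> VV[2]=[3, 2, 4]
Event 7: LOCAL 1: VV[1][1]++ -> VV[1]=[3, 4, 3]
Event 3 stamp: [2, 2, 0]
Event 5 stamp: [3, 2, 3]
[2, 2, 0] <= [3, 2, 3]? True
[3, 2, 3] <= [2, 2, 0]? False
Relation: before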